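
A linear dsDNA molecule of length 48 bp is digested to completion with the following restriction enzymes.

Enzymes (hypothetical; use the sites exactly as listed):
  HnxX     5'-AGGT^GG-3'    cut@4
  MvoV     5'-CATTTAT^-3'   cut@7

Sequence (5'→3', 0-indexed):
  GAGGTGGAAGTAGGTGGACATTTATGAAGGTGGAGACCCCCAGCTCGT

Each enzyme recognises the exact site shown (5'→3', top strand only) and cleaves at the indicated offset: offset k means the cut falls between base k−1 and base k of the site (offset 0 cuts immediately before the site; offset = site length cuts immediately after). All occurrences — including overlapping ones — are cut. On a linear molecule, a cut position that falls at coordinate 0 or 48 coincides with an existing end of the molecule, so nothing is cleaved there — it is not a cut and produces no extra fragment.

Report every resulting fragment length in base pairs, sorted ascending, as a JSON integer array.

[5,6,10,10,17]

Scan for sites:
  HnxX AGGTGG/4: at [1, 11, 27] ⇒ [5, 15, 31]
  MvoV CATTTAT/7: at [18] ⇒ [25]

Pooled cuts: [5, 15, 25, 31]

Fragment lengths:
  [0,5): 5 bp
  [5,15): 10 bp
  [15,25): 10 bp
  [25,31): 6 bp
  [31,48): 17 bp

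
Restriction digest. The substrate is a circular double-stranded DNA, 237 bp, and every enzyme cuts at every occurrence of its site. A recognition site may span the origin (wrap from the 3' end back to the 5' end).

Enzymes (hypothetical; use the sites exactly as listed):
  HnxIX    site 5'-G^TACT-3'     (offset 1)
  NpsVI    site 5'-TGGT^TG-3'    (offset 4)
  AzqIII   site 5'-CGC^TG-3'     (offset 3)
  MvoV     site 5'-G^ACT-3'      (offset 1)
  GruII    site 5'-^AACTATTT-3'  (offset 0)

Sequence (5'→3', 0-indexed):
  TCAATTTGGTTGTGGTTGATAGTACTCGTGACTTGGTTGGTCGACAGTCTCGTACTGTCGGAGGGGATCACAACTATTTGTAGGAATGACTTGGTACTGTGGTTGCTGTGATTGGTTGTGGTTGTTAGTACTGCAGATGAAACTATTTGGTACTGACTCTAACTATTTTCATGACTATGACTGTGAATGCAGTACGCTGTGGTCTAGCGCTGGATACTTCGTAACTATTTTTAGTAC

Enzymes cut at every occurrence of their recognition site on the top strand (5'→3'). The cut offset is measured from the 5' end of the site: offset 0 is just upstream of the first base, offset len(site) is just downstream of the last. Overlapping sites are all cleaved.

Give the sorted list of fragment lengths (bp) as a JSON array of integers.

[5,5,6,6,6,6,6,6,7,8,9,10,12,12,12,13,13,13,13,15,17,18,19]

Site scan:
  HnxIX GTACT/1: at [21, 51, 93, 127, 149, 233] ⇒ [22, 52, 94, 128, 150, 234]
  NpsVI TGGTTG/4: at [6, 12, 33, 99, 112, 118] ⇒ [10, 16, 37, 103, 116, 122]
  AzqIII CGCTG/3: at [194, 207] ⇒ [197, 210]
  MvoV GACT/1: at [29, 87, 154, 172, 178] ⇒ [30, 88, 155, 173, 179]
  GruII AACTATTT/0: at [71, 140, 160, 222] ⇒ [71, 140, 160, 222]

Pooled cuts: [10, 16, 22, 30, 37, 52, 71, 88, 94, 103, 116, 122, 128, 140, 150, 155, 160, 173, 179, 197, 210, 222, 234]

Fragments:
  10→16: 6 bp
  16→22: 6 bp
  22→30: 8 bp
  30→37: 7 bp
  37→52: 15 bp
  52→71: 19 bp
  71→88: 17 bp
  88→94: 6 bp
  94→103: 9 bp
  103→116: 13 bp
  116→122: 6 bp
  122→128: 6 bp
  128→140: 12 bp
  140→150: 10 bp
  150→155: 5 bp
  155→160: 5 bp
  160→173: 13 bp
  173→179: 6 bp
  179→197: 18 bp
  197→210: 13 bp
  210→222: 12 bp
  222→234: 12 bp
  234→10 (wrap): 237-234+10 = 13 bp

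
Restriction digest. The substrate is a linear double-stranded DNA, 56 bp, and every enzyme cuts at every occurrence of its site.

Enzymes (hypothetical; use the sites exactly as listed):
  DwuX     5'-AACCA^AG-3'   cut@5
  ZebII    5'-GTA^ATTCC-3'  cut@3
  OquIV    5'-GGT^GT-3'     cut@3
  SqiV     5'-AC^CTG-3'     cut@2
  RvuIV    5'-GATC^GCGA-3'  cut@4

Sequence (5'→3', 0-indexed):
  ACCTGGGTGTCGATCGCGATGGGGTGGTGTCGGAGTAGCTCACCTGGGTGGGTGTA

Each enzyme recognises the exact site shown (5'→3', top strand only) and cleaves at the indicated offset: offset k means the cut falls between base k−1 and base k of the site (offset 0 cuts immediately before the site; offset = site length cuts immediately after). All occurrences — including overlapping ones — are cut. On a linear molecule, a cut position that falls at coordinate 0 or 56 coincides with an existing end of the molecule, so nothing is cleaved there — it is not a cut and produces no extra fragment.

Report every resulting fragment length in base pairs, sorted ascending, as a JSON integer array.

[2,3,6,7,10,13,15]

Site scan:
  DwuX (AACCAAG, off=5): no sites
  ZebII (GTAATTCC, off=3): no sites
  OquIV GGTGT/3: at [5, 25, 50] ⇒ [8, 28, 53]
  SqiV ACCTG/2: at [0, 41] ⇒ [2, 43]
  RvuIV GATCGCGA/4: at [11] ⇒ [15]

Pooled cuts: [2, 8, 15, 28, 43, 53]

Fragment lengths:
  [0,2): 2 bp
  [2,8): 6 bp
  [8,15): 7 bp
  [15,28): 13 bp
  [28,43): 15 bp
  [43,53): 10 bp
  [53,56): 3 bp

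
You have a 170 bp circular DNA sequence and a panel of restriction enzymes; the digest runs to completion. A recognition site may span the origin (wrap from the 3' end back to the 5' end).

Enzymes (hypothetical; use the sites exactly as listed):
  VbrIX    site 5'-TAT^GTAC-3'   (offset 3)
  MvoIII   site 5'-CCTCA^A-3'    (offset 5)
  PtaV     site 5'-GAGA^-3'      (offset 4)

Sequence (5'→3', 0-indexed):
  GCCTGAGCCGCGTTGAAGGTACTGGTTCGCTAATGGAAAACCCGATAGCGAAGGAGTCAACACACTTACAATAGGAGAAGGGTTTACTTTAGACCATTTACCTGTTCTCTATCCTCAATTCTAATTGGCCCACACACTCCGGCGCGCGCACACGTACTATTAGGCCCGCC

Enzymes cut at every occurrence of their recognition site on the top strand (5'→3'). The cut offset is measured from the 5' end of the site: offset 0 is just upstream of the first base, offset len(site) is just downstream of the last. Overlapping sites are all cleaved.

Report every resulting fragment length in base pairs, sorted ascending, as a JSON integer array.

[39,131]

Site scan:
  VbrIX (TATGTAC, off=3): no sites
  MvoIII CCTCAA/5: at [112] ⇒ [117]
  PtaV GAGA/4: at [74] ⇒ [78]

Pooled cuts: [78, 117]

Fragments:
  78→117: 39 bp
  117→78 (wrap): 170-117+78 = 131 bp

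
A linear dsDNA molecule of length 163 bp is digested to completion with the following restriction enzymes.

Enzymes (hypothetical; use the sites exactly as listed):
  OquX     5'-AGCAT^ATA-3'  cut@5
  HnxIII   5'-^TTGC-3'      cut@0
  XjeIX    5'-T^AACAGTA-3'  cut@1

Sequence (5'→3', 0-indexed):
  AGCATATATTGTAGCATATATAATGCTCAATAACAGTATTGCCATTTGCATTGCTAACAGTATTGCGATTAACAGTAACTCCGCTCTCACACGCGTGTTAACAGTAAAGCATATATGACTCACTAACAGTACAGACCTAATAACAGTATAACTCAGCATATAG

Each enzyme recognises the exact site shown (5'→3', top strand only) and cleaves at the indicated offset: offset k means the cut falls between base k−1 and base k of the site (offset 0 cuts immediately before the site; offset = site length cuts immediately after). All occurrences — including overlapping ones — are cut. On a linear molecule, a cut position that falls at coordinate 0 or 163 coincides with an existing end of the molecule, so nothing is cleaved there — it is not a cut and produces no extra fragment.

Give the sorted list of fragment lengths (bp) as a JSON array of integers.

[4,5,5,5,7,7,7,8,12,12,13,14,17,18,29]

Per-enzyme occurrences:
  OquX AGCATATA/5: at [0, 12, 107, 154] ⇒ [5, 17, 112, 159]
  HnxIII TTGC/0: at [38, 45, 50, 62] ⇒ [38, 45, 50, 62]
  XjeIX TAACAGTA/1: at [30, 54, 69, 98, 123, 140] ⇒ [31, 55, 70, 99, 124, 141]

Pooled cuts: [5, 17, 31, 38, 45, 50, 55, 62, 70, 99, 112, 124, 141, 159]

Fragments:
  [0,5): 5 bp
  [5,17): 12 bp
  [17,31): 14 bp
  [31,38): 7 bp
  [38,45): 7 bp
  [45,50): 5 bp
  [50,55): 5 bp
  [55,62): 7 bp
  [62,70): 8 bp
  [70,99): 29 bp
  [99,112): 13 bp
  [112,124): 12 bp
  [124,141): 17 bp
  [141,159): 18 bp
  [159,163): 4 bp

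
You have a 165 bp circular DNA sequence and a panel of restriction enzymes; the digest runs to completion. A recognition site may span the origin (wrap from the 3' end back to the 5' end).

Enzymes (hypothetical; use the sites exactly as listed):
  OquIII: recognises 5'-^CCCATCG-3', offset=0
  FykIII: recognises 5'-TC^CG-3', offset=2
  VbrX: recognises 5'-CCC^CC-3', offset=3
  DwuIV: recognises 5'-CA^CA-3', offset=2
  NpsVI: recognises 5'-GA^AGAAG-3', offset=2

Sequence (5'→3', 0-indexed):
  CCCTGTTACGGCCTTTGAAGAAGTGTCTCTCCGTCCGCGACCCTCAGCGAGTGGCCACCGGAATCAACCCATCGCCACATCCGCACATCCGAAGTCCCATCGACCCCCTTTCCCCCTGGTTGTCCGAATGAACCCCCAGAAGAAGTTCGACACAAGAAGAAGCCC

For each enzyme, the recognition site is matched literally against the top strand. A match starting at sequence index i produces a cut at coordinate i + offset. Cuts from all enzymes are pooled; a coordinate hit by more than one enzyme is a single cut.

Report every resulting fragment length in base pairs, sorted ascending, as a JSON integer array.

[1,4,4,4,4,5,5,6,8,8,10,10,11,11,12,13,17,32]

Scan for sites:
  OquIII CCCATCG/0: at [67, 95] ⇒ [67, 95]
  FykIII TCCG/2: at [29, 33, 79, 87, 122] ⇒ [31, 35, 81, 89, 124]
  VbrX CCCCC/3: at [103, 111, 132, 162, 163] ⇒ [0, 1, 106, 114, 135]
  DwuIV CACA/2: at [75, 83, 150] ⇒ [77, 85, 152]
  NpsVI GAAGAAG/2: at [16, 138, 155] ⇒ [18, 140, 157]

Pooled cuts: [0, 1, 18, 31, 35, 67, 77, 81, 85, 89, 95, 106, 114, 124, 135, 140, 152, 157]

Fragment lengths:
  0→1: 1 bp
  1→18: 17 bp
  18→31: 13 bp
  31→35: 4 bp
  35→67: 32 bp
  67→77: 10 bp
  77→81: 4 bp
  81→85: 4 bp
  85→89: 4 bp
  89→95: 6 bp
  95→106: 11 bp
  106→114: 8 bp
  114→124: 10 bp
  124→135: 11 bp
  135→140: 5 bp
  140→152: 12 bp
  152→157: 5 bp
  157→0 (wrap): 165-157+0 = 8 bp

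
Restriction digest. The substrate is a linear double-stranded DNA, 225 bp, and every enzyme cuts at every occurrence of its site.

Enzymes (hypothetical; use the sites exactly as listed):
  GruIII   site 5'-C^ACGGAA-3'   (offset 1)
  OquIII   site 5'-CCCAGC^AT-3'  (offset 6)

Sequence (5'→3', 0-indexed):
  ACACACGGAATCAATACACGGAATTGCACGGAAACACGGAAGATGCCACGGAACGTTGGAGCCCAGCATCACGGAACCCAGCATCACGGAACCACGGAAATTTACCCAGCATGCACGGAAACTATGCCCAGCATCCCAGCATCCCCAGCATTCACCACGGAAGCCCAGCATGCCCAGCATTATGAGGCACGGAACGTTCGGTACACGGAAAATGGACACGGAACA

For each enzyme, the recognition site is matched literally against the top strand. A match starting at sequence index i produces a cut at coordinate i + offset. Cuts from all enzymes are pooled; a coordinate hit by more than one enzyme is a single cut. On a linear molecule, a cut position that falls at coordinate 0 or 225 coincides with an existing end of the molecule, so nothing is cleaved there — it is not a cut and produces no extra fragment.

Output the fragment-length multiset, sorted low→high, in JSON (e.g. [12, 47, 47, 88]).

[3,3,4,4,7,8,8,8,8,9,9,10,10,12,12,13,13,13,16,17,18,20]

Per-enzyme occurrences:
  GruIII CACGGAA/1: at [3, 16, 26, 34, 46, 69, 84, 92, 113, 155, 187, 203, 216] ⇒ [4, 17, 27, 35, 47, 70, 85, 93, 114, 156, 188, 204, 217]
  OquIII CCCAGCAT/6: at [61, 76, 104, 126, 134, 143, 163, 172] ⇒ [67, 82, 110, 132, 140, 149, 169, 178]

All cut coordinates (distinct, sorted): [4, 17, 27, 35, 47, 67, 70, 82, 85, 93, 110, 114, 132, 140, 149, 156, 169, 178, 188, 204, 217]

Fragments:
  [0,4): 4 bp
  [4,17): 13 bp
  [17,27): 10 bp
  [27,35): 8 bp
  [35,47): 12 bp
  [47,67): 20 bp
  [67,70): 3 bp
  [70,82): 12 bp
  [82,85): 3 bp
  [85,93): 8 bp
  [93,110): 17 bp
  [110,114): 4 bp
  [114,132): 18 bp
  [132,140): 8 bp
  [140,149): 9 bp
  [149,156): 7 bp
  [156,169): 13 bp
  [169,178): 9 bp
  [178,188): 10 bp
  [188,204): 16 bp
  [204,217): 13 bp
  [217,225): 8 bp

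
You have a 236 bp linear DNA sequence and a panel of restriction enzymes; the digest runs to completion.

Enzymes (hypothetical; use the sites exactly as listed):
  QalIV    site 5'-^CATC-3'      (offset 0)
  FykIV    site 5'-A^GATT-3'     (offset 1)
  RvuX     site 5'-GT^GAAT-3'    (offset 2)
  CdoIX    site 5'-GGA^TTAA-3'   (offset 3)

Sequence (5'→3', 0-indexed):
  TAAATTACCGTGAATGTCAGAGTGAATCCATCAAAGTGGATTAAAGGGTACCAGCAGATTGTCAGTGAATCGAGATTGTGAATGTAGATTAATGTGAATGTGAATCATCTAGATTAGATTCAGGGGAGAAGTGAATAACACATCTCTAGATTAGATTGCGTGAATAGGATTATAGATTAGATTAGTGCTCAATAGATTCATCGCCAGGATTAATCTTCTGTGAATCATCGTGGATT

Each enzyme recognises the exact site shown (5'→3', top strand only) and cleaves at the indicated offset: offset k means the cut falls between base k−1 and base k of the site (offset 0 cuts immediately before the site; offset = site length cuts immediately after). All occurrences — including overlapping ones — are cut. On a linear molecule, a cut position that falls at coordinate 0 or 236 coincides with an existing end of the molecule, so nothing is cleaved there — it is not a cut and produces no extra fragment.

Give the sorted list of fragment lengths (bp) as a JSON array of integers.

Site scan:
  QalIV (CATC, off=0): starts [28, 105, 140, 198, 225] → cuts [28, 105, 140, 198, 225]
  FykIV (AGATT, off=1): starts [55, 72, 85, 110, 115, 147, 152, 173, 178, 193] → cuts [56, 73, 86, 111, 116, 148, 153, 174, 179, 194]
  RvuX (GTGAAT, off=2): starts [9, 21, 64, 77, 93, 99, 130, 159, 219] → cuts [11, 23, 66, 79, 95, 101, 132, 161, 221]
  CdoIX (GGATTAA, off=3): starts [37, 206] → cuts [40, 209]

Pooled cuts: [11, 23, 28, 40, 56, 66, 73, 79, 86, 95, 101, 105, 111, 116, 132, 140, 148, 153, 161, 174, 179, 194, 198, 209, 221, 225]

Fragments:
  [0,11): 11 bp
  [11,23): 12 bp
  [23,28): 5 bp
  [28,40): 12 bp
  [40,56): 16 bp
  [56,66): 10 bp
  [66,73): 7 bp
  [73,79): 6 bp
  [79,86): 7 bp
  [86,95): 9 bp
  [95,101): 6 bp
  [101,105): 4 bp
  [105,111): 6 bp
  [111,116): 5 bp
  [116,132): 16 bp
  [132,140): 8 bp
  [140,148): 8 bp
  [148,153): 5 bp
  [153,161): 8 bp
  [161,174): 13 bp
  [174,179): 5 bp
  [179,194): 15 bp
  [194,198): 4 bp
  [198,209): 11 bp
  [209,221): 12 bp
  [221,225): 4 bp
  [225,236): 11 bp

[4,4,4,5,5,5,5,6,6,6,7,7,8,8,8,9,10,11,11,11,12,12,12,13,15,16,16]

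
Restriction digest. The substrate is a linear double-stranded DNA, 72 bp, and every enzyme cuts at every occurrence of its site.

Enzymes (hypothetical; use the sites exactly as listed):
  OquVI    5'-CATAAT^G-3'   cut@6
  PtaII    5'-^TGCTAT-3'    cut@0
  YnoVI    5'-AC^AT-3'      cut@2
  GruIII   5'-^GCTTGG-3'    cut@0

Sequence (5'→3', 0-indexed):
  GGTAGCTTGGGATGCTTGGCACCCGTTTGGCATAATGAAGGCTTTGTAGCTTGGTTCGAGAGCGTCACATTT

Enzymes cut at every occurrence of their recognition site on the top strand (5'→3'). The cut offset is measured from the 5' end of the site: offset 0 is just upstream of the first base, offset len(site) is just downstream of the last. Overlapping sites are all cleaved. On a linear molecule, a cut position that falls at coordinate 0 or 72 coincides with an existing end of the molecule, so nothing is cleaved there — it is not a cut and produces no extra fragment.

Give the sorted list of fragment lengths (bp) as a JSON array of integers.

Scan for sites:
  OquVI (CATAATG, off=6): starts [30] → cuts [36]
  PtaII (TGCTAT, off=0): no sites
  YnoVI (ACAT, off=2): starts [66] → cuts [68]
  GruIII (GCTTGG, off=0): starts [4, 13, 48] → cuts [4, 13, 48]

All cut coordinates (distinct, sorted): [4, 13, 36, 48, 68]

Fragments:
  [0,4): 4 bp
  [4,13): 9 bp
  [13,36): 23 bp
  [36,48): 12 bp
  [48,68): 20 bp
  [68,72): 4 bp

[4,4,9,12,20,23]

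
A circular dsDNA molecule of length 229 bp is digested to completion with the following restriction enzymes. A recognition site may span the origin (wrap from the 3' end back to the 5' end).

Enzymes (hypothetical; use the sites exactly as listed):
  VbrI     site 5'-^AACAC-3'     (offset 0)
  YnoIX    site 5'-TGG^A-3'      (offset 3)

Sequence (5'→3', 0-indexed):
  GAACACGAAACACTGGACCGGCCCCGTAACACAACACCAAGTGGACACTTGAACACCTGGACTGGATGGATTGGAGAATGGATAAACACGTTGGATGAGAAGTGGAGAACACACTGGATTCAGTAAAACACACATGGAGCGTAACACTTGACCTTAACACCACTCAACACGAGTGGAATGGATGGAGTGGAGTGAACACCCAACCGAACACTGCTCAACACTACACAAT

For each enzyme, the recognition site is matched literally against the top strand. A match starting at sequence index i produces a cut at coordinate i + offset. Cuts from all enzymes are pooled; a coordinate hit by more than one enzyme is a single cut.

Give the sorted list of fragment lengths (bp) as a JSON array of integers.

Site scan:
  VbrI AACAC/0: at [1, 8, 27, 32, 51, 84, 107, 126, 142, 155, 165, 194, 206, 216] ⇒ [1, 8, 27, 32, 51, 84, 107, 126, 142, 155, 165, 194, 206, 216]
  YnoIX TGGA/3: at [13, 41, 57, 62, 66, 71, 78, 91, 102, 114, 134, 173, 178, 182, 187] ⇒ [16, 44, 60, 65, 69, 74, 81, 94, 105, 117, 137, 176, 181, 185, 190]

All cut coordinates (distinct, sorted): [1, 8, 16, 27, 32, 44, 51, 60, 65, 69, 74, 81, 84, 94, 105, 107, 117, 126, 137, 142, 155, 165, 176, 181, 185, 190, 194, 206, 216]

Fragment lengths:
  1→8: 7 bp
  8→16: 8 bp
  16→27: 11 bp
  27→32: 5 bp
  32→44: 12 bp
  44→51: 7 bp
  51→60: 9 bp
  60→65: 5 bp
  65→69: 4 bp
  69→74: 5 bp
  74→81: 7 bp
  81→84: 3 bp
  84→94: 10 bp
  94→105: 11 bp
  105→107: 2 bp
  107→117: 10 bp
  117→126: 9 bp
  126→137: 11 bp
  137→142: 5 bp
  142→155: 13 bp
  155→165: 10 bp
  165→176: 11 bp
  176→181: 5 bp
  181→185: 4 bp
  185→190: 5 bp
  190→194: 4 bp
  194→206: 12 bp
  206→216: 10 bp
  216→1 (wrap): 229-216+1 = 14 bp

[2,3,4,4,4,5,5,5,5,5,5,7,7,7,8,9,9,10,10,10,10,11,11,11,11,12,12,13,14]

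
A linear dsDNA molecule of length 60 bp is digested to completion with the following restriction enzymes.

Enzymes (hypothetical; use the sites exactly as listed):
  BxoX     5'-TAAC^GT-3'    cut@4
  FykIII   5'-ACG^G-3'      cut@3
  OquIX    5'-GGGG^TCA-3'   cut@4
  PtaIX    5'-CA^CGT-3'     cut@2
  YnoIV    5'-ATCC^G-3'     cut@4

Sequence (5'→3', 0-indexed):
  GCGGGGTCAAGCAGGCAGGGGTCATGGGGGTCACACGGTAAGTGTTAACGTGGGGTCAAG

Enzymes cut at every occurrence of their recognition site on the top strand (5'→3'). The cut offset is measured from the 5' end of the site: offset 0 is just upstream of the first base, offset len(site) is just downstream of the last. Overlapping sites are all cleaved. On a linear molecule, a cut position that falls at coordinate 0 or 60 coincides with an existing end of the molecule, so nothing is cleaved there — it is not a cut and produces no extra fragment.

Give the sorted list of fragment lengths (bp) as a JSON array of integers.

Per-enzyme occurrences:
  BxoX TAACGT/4: at [45] ⇒ [49]
  FykIII ACGG/3: at [34] ⇒ [37]
  OquIX GGGGTCA/4: at [2, 17, 26, 51] ⇒ [6, 21, 30, 55]
  PtaIX (CACGT, off=2): no sites
  YnoIV (ATCCG, off=4): no sites

All cut coordinates (distinct, sorted): [6, 21, 30, 37, 49, 55]

Fragments:
  [0,6): 6 bp
  [6,21): 15 bp
  [21,30): 9 bp
  [30,37): 7 bp
  [37,49): 12 bp
  [49,55): 6 bp
  [55,60): 5 bp

[5,6,6,7,9,12,15]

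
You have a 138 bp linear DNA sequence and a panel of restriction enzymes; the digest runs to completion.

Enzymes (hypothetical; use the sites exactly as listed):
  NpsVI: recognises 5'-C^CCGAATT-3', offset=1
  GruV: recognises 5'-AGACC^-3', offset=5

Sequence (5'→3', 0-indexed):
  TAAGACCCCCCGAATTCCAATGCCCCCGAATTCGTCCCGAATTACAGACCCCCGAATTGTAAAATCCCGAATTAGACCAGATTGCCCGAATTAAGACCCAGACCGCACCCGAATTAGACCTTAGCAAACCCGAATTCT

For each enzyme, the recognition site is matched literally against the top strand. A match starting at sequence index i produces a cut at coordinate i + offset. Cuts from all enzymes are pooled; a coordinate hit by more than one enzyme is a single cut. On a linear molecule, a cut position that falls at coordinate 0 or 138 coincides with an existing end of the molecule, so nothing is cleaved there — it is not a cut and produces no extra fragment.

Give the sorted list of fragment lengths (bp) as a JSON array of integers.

Site scan:
  NpsVI CCCGAATT/1: at [8, 24, 35, 50, 65, 84, 107, 128] ⇒ [9, 25, 36, 51, 66, 85, 108, 129]
  GruV AGACC/5: at [2, 45, 73, 93, 99, 115] ⇒ [7, 50, 78, 98, 104, 120]

Pooled cuts: [7, 9, 25, 36, 50, 51, 66, 78, 85, 98, 104, 108, 120, 129]

Fragment lengths:
  [0,7): 7 bp
  [7,9): 2 bp
  [9,25): 16 bp
  [25,36): 11 bp
  [36,50): 14 bp
  [50,51): 1 bp
  [51,66): 15 bp
  [66,78): 12 bp
  [78,85): 7 bp
  [85,98): 13 bp
  [98,104): 6 bp
  [104,108): 4 bp
  [108,120): 12 bp
  [120,129): 9 bp
  [129,138): 9 bp

[1,2,4,6,7,7,9,9,11,12,12,13,14,15,16]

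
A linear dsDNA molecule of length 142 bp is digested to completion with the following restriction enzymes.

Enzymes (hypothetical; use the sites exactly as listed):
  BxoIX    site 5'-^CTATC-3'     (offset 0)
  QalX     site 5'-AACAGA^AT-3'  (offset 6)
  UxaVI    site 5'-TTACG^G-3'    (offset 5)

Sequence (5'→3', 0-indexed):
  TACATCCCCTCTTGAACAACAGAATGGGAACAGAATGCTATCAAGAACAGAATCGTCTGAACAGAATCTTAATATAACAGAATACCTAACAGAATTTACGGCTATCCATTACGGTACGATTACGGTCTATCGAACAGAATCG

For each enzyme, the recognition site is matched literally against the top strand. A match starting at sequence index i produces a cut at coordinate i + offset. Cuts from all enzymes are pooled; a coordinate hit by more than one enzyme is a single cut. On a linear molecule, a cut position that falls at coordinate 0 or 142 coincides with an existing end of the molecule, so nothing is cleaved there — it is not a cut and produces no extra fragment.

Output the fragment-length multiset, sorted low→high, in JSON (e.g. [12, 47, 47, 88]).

Site scan:
  BxoIX CTATC/0: at [37, 101, 126] ⇒ [37, 101, 126]
  QalX AACAGAAT/6: at [17, 28, 45, 59, 75, 87, 132] ⇒ [23, 34, 51, 65, 81, 93, 138]
  UxaVI TTACGG/5: at [95, 108, 119] ⇒ [100, 113, 124]

All cut coordinates (distinct, sorted): [23, 34, 37, 51, 65, 81, 93, 100, 101, 113, 124, 126, 138]

Fragment lengths:
  [0,23): 23 bp
  [23,34): 11 bp
  [34,37): 3 bp
  [37,51): 14 bp
  [51,65): 14 bp
  [65,81): 16 bp
  [81,93): 12 bp
  [93,100): 7 bp
  [100,101): 1 bp
  [101,113): 12 bp
  [113,124): 11 bp
  [124,126): 2 bp
  [126,138): 12 bp
  [138,142): 4 bp

[1,2,3,4,7,11,11,12,12,12,14,14,16,23]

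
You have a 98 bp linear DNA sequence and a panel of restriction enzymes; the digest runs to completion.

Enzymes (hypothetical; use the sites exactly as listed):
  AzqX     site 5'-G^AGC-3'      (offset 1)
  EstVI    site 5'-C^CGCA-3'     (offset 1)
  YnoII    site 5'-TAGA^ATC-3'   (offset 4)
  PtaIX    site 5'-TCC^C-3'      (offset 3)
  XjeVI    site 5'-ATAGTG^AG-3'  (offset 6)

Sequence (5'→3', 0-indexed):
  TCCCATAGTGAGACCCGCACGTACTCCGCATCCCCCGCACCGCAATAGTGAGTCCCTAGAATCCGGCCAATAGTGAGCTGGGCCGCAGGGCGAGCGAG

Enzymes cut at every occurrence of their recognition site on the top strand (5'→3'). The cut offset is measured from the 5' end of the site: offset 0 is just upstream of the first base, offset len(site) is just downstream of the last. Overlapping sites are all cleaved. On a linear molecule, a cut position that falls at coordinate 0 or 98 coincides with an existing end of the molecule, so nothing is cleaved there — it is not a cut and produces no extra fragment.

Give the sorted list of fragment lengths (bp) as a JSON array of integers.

[2,3,5,5,5,5,6,7,7,8,9,10,11,15]

Per-enzyme occurrences:
  AzqX (GAGC, off=1): starts [74, 91] → cuts [75, 92]
  EstVI (CCGCA, off=1): starts [14, 25, 34, 39, 82] → cuts [15, 26, 35, 40, 83]
  YnoII (TAGAATC, off=4): starts [56] → cuts [60]
  PtaIX (TCCC, off=3): starts [0, 30, 52] → cuts [3, 33, 55]
  XjeVI (ATAGTGAG, off=6): starts [4, 44, 69] → cuts [10, 50, 75]

Pooled cuts: [3, 10, 15, 26, 33, 35, 40, 50, 55, 60, 75, 83, 92]

Fragments:
  [0,3): 3 bp
  [3,10): 7 bp
  [10,15): 5 bp
  [15,26): 11 bp
  [26,33): 7 bp
  [33,35): 2 bp
  [35,40): 5 bp
  [40,50): 10 bp
  [50,55): 5 bp
  [55,60): 5 bp
  [60,75): 15 bp
  [75,83): 8 bp
  [83,92): 9 bp
  [92,98): 6 bp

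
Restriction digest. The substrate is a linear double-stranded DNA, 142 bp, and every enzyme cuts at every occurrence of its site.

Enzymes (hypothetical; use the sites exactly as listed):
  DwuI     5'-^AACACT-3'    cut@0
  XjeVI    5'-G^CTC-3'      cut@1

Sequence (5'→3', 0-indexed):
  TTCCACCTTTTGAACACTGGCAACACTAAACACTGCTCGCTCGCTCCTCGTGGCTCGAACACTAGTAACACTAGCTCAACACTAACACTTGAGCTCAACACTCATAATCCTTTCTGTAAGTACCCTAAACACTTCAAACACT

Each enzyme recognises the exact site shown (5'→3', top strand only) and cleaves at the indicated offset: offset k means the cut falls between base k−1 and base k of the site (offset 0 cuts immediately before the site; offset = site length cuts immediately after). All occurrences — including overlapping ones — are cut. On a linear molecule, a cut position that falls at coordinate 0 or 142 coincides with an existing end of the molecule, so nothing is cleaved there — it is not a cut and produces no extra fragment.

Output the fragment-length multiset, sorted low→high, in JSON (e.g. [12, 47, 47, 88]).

Scan for sites:
  DwuI AACACT/0: at [12, 21, 28, 57, 66, 77, 83, 96, 127, 136] ⇒ [12, 21, 28, 57, 66, 77, 83, 96, 127, 136]
  XjeVI GCTC/1: at [34, 38, 42, 52, 73, 92] ⇒ [35, 39, 43, 53, 74, 93]

Pooled cuts: [12, 21, 28, 35, 39, 43, 53, 57, 66, 74, 77, 83, 93, 96, 127, 136]

Fragments:
  [0,12): 12 bp
  [12,21): 9 bp
  [21,28): 7 bp
  [28,35): 7 bp
  [35,39): 4 bp
  [39,43): 4 bp
  [43,53): 10 bp
  [53,57): 4 bp
  [57,66): 9 bp
  [66,74): 8 bp
  [74,77): 3 bp
  [77,83): 6 bp
  [83,93): 10 bp
  [93,96): 3 bp
  [96,127): 31 bp
  [127,136): 9 bp
  [136,142): 6 bp

[3,3,4,4,4,6,6,7,7,8,9,9,9,10,10,12,31]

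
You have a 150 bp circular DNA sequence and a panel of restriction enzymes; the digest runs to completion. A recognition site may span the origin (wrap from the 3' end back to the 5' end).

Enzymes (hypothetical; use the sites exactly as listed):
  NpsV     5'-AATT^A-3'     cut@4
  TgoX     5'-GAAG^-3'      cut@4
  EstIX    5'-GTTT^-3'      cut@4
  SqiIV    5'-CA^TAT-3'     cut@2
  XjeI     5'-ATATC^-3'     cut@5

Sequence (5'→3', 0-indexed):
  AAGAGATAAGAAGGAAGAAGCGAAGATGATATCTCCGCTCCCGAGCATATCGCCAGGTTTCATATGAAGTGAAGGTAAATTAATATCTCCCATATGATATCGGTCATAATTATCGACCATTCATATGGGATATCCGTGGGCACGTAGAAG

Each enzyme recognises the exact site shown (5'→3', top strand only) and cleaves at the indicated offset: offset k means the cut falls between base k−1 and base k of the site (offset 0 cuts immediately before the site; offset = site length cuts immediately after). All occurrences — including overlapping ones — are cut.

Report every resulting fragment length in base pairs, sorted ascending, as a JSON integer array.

Per-enzyme occurrences:
  NpsV AATTA/4: at [77, 107] ⇒ [81, 111]
  TgoX GAAG/4: at [9, 13, 16, 21, 65, 70, 146, 149] ⇒ [0, 3, 13, 17, 20, 25, 69, 74]
  EstIX GTTT/4: at [56] ⇒ [60]
  SqiIV CATAT/2: at [45, 60, 90, 121] ⇒ [47, 62, 92, 123]
  XjeI ATATC/5: at [28, 46, 82, 96, 129] ⇒ [33, 51, 87, 101, 134]

All cut coordinates (distinct, sorted): [0, 3, 13, 17, 20, 25, 33, 47, 51, 60, 62, 69, 74, 81, 87, 92, 101, 111, 123, 134]

Fragments:
  0→3: 3 bp
  3→13: 10 bp
  13→17: 4 bp
  17→20: 3 bp
  20→25: 5 bp
  25→33: 8 bp
  33→47: 14 bp
  47→51: 4 bp
  51→60: 9 bp
  60→62: 2 bp
  62→69: 7 bp
  69→74: 5 bp
  74→81: 7 bp
  81→87: 6 bp
  87→92: 5 bp
  92→101: 9 bp
  101→111: 10 bp
  111→123: 12 bp
  123→134: 11 bp
  134→0 (wrap): 150-134+0 = 16 bp

[2,3,3,4,4,5,5,5,6,7,7,8,9,9,10,10,11,12,14,16]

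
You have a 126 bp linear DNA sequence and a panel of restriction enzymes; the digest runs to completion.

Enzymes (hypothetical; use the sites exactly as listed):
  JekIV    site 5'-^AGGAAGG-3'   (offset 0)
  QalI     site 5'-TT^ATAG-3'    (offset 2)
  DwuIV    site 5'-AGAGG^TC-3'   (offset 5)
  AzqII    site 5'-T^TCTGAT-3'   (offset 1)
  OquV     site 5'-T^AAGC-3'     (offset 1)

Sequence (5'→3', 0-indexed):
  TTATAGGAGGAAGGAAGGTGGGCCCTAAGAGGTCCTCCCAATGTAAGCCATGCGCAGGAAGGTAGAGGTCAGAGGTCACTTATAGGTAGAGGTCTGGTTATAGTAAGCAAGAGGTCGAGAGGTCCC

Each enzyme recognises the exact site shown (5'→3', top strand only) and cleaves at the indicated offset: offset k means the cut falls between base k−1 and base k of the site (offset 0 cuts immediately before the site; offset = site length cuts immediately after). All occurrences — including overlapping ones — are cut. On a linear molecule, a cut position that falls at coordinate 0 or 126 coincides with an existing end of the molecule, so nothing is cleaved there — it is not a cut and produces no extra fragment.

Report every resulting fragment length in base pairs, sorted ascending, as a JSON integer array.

Site scan:
  JekIV AGGAAGG/0: at [7, 11, 55] ⇒ [7, 11, 55]
  QalI TTATAG/2: at [0, 79, 97] ⇒ [2, 81, 99]
  DwuIV AGAGGTC/5: at [27, 63, 70, 87, 109, 117] ⇒ [32, 68, 75, 92, 114, 122]
  AzqII (TTCTGAT, off=1): no sites
  OquV TAAGC/1: at [43, 103] ⇒ [44, 104]

Pooled cuts: [2, 7, 11, 32, 44, 55, 68, 75, 81, 92, 99, 104, 114, 122]

Fragments:
  [0,2): 2 bp
  [2,7): 5 bp
  [7,11): 4 bp
  [11,32): 21 bp
  [32,44): 12 bp
  [44,55): 11 bp
  [55,68): 13 bp
  [68,75): 7 bp
  [75,81): 6 bp
  [81,92): 11 bp
  [92,99): 7 bp
  [99,104): 5 bp
  [104,114): 10 bp
  [114,122): 8 bp
  [122,126): 4 bp

[2,4,4,5,5,6,7,7,8,10,11,11,12,13,21]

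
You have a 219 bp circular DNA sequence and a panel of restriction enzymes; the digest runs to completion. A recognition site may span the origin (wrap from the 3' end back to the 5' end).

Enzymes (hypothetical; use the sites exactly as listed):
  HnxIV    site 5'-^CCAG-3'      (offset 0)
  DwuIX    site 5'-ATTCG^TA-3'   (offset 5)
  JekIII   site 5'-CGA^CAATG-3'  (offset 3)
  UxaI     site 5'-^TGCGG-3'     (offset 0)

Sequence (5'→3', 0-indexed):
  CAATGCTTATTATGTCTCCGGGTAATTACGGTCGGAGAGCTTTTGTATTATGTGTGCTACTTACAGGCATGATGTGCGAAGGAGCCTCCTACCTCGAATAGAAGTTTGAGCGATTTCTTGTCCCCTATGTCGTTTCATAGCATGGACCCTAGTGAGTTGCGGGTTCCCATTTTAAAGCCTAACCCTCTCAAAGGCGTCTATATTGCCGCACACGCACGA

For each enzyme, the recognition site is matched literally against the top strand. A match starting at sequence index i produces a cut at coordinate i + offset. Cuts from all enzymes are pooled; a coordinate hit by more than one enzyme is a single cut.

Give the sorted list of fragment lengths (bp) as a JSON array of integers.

Site scan:
  HnxIV (CCAG, off=0): no sites
  DwuIX (ATTCGTA, off=5): no sites
  JekIII (CGACAATG, off=3): starts [216] → cuts [0]
  UxaI (TGCGG, off=0): starts [157] → cuts [157]

All cut coordinates (distinct, sorted): [0, 157]

Fragments:
  0→157: 157 bp
  157→0 (wrap): 219-157+0 = 62 bp

[62,157]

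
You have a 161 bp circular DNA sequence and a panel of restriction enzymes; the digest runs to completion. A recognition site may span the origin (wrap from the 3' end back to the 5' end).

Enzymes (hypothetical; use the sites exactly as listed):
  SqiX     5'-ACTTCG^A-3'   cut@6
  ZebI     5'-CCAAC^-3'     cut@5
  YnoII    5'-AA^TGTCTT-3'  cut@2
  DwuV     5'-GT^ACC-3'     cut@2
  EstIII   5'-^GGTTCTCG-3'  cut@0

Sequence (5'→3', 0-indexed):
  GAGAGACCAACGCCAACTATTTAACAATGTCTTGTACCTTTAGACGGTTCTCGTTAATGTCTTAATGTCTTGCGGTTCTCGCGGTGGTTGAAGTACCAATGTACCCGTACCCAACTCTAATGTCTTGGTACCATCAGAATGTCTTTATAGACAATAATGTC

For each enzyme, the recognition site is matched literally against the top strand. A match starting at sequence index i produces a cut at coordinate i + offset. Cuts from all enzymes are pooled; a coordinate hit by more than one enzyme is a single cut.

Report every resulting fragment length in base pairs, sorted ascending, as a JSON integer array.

[5,6,6,7,8,8,8,8,9,10,10,10,12,21,33]

Per-enzyme occurrences:
  SqiX (ACTTCGA, off=6): no sites
  ZebI CCAAC/5: at [6, 12, 110] ⇒ [11, 17, 115]
  YnoII AATGTCTT/2: at [25, 55, 63, 118, 137] ⇒ [27, 57, 65, 120, 139]
  DwuV GTACC/2: at [33, 92, 100, 106, 127] ⇒ [35, 94, 102, 108, 129]
  EstIII GGTTCTCG/0: at [45, 73] ⇒ [45, 73]

All cut coordinates (distinct, sorted): [11, 17, 27, 35, 45, 57, 65, 73, 94, 102, 108, 115, 120, 129, 139]

Fragments:
  11→17: 6 bp
  17→27: 10 bp
  27→35: 8 bp
  35→45: 10 bp
  45→57: 12 bp
  57→65: 8 bp
  65→73: 8 bp
  73→94: 21 bp
  94→102: 8 bp
  102→108: 6 bp
  108→115: 7 bp
  115→120: 5 bp
  120→129: 9 bp
  129→139: 10 bp
  139→11 (wrap): 161-139+11 = 33 bp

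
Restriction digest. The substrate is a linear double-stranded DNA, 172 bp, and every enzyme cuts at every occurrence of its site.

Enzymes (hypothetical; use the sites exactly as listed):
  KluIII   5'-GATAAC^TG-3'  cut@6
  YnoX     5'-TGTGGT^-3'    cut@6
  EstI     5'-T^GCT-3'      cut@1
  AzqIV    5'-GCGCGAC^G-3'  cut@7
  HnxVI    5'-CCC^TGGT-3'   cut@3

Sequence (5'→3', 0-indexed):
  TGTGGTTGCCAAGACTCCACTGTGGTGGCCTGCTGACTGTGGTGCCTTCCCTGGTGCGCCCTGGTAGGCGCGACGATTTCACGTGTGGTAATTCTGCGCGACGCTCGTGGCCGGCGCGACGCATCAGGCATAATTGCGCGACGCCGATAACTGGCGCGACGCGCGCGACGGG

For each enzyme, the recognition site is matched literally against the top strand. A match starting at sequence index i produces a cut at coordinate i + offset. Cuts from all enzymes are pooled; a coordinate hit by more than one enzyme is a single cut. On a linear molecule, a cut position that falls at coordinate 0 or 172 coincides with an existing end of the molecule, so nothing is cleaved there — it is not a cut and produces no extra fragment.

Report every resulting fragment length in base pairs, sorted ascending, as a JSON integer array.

Per-enzyme occurrences:
  KluIII (GATAACTG, off=6): starts [145] → cuts [151]
  YnoX (TGTGGT, off=6): starts [0, 20, 37, 83] → cuts [6, 26, 43, 89]
  EstI (TGCT, off=1): starts [30] → cuts [31]
  AzqIV (GCGCGACG, off=7): starts [67, 95, 113, 135, 153, 162] → cuts [74, 102, 120, 142, 160, 169]
  HnxVI (CCCTGGT, off=3): starts [48, 58] → cuts [51, 61]

Pooled cuts: [6, 26, 31, 43, 51, 61, 74, 89, 102, 120, 142, 151, 160, 169]

Fragment lengths:
  [0,6): 6 bp
  [6,26): 20 bp
  [26,31): 5 bp
  [31,43): 12 bp
  [43,51): 8 bp
  [51,61): 10 bp
  [61,74): 13 bp
  [74,89): 15 bp
  [89,102): 13 bp
  [102,120): 18 bp
  [120,142): 22 bp
  [142,151): 9 bp
  [151,160): 9 bp
  [160,169): 9 bp
  [169,172): 3 bp

[3,5,6,8,9,9,9,10,12,13,13,15,18,20,22]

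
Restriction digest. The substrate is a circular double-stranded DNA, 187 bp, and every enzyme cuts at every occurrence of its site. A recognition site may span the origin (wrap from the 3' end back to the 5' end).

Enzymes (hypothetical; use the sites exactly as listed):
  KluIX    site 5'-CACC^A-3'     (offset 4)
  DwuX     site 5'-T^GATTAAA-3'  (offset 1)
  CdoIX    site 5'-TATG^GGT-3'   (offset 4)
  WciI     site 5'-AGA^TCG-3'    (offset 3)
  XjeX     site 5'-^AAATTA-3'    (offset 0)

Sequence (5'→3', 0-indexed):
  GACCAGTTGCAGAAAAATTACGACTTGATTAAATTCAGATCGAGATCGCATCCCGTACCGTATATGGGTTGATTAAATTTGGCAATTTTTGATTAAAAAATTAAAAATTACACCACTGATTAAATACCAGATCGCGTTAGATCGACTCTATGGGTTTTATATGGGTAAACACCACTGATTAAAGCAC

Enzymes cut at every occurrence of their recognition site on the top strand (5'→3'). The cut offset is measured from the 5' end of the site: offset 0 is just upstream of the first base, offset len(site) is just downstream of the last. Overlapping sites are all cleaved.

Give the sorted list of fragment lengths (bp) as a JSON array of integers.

Per-enzyme occurrences:
  KluIX (CACCA, off=4): starts [110, 169] → cuts [114, 173]
  DwuX (TGATTAAA, off=1): starts [25, 69, 89, 116, 175] → cuts [26, 70, 90, 117, 176]
  CdoIX (TATGGGT, off=4): starts [62, 148, 159] → cuts [66, 152, 163]
  WciI (AGATCG, off=3): starts [36, 42, 128, 138] → cuts [39, 45, 131, 141]
  XjeX (AAATTA, off=0): starts [14, 97, 104] → cuts [14, 97, 104]

All cut coordinates (distinct, sorted): [14, 26, 39, 45, 66, 70, 90, 97, 104, 114, 117, 131, 141, 152, 163, 173, 176]

Fragment lengths:
  14→26: 12 bp
  26→39: 13 bp
  39→45: 6 bp
  45→66: 21 bp
  66→70: 4 bp
  70→90: 20 bp
  90→97: 7 bp
  97→104: 7 bp
  104→114: 10 bp
  114→117: 3 bp
  117→131: 14 bp
  131→141: 10 bp
  141→152: 11 bp
  152→163: 11 bp
  163→173: 10 bp
  173→176: 3 bp
  176→14 (wrap): 187-176+14 = 25 bp

[3,3,4,6,7,7,10,10,10,11,11,12,13,14,20,21,25]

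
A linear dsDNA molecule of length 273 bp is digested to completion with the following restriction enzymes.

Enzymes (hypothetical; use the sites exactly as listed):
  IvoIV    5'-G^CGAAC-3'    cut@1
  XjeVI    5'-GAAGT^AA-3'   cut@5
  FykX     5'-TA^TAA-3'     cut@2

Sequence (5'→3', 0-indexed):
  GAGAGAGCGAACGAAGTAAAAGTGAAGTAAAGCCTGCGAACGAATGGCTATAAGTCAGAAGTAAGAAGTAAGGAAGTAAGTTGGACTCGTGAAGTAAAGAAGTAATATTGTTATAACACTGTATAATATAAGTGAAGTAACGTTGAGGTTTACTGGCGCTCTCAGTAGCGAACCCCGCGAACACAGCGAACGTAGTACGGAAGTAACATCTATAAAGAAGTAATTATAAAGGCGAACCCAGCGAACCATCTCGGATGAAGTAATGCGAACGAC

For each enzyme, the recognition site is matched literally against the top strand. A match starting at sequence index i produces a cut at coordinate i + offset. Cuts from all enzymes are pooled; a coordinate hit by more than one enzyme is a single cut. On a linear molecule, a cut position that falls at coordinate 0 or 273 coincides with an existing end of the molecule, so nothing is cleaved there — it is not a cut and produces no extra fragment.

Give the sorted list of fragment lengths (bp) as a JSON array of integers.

[4,5,5,6,7,7,8,8,8,8,8,9,9,9,9,10,10,10,10,11,12,14,18,18,20,30]

Site scan:
  IvoIV (GCGAAC, off=1): starts [6, 35, 167, 176, 185, 231, 240, 264] → cuts [7, 36, 168, 177, 186, 232, 241, 265]
  XjeVI (GAAGTAA, off=5): starts [12, 23, 57, 64, 72, 90, 98, 133, 199, 216, 256] → cuts [17, 28, 62, 69, 77, 95, 103, 138, 204, 221, 261]
  FykX (TATAA, off=2): starts [48, 111, 121, 126, 210, 224] → cuts [50, 113, 123, 128, 212, 226]

All cut coordinates (distinct, sorted): [7, 17, 28, 36, 50, 62, 69, 77, 95, 103, 113, 123, 128, 138, 168, 177, 186, 204, 212, 221, 226, 232, 241, 261, 265]

Fragment lengths:
  [0,7): 7 bp
  [7,17): 10 bp
  [17,28): 11 bp
  [28,36): 8 bp
  [36,50): 14 bp
  [50,62): 12 bp
  [62,69): 7 bp
  [69,77): 8 bp
  [77,95): 18 bp
  [95,103): 8 bp
  [103,113): 10 bp
  [113,123): 10 bp
  [123,128): 5 bp
  [128,138): 10 bp
  [138,168): 30 bp
  [168,177): 9 bp
  [177,186): 9 bp
  [186,204): 18 bp
  [204,212): 8 bp
  [212,221): 9 bp
  [221,226): 5 bp
  [226,232): 6 bp
  [232,241): 9 bp
  [241,261): 20 bp
  [261,265): 4 bp
  [265,273): 8 bp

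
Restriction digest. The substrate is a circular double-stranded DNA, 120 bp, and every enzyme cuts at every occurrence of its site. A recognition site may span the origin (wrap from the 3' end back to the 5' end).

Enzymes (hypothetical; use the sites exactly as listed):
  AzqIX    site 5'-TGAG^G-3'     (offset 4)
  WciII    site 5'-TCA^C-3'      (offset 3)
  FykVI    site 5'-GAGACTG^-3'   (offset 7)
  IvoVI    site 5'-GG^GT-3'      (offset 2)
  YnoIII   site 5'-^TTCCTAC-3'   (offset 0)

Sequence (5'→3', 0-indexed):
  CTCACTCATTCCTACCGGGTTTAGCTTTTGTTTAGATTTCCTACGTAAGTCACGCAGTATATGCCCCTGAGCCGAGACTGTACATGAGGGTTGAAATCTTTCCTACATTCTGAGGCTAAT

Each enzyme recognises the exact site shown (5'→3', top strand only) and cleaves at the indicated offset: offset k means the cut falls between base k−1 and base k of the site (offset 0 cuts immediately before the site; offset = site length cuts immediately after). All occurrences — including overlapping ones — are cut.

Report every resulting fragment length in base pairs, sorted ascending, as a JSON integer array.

Site scan:
  AzqIX (TGAGG, off=4): starts [84, 110] → cuts [88, 114]
  WciII (TCAC, off=3): starts [1, 49] → cuts [4, 52]
  FykVI (GAGACTG, off=7): starts [73] → cuts [80]
  IvoVI (GGGT, off=2): starts [16, 87] → cuts [18, 89]
  YnoIII (TTCCTAC, off=0): starts [8, 37, 99] → cuts [8, 37, 99]

All cut coordinates (distinct, sorted): [4, 8, 18, 37, 52, 80, 88, 89, 99, 114]

Fragments:
  4→8: 4 bp
  8→18: 10 bp
  18→37: 19 bp
  37→52: 15 bp
  52→80: 28 bp
  80→88: 8 bp
  88→89: 1 bp
  89→99: 10 bp
  99→114: 15 bp
  114→4 (wrap): 120-114+4 = 10 bp

[1,4,8,10,10,10,15,15,19,28]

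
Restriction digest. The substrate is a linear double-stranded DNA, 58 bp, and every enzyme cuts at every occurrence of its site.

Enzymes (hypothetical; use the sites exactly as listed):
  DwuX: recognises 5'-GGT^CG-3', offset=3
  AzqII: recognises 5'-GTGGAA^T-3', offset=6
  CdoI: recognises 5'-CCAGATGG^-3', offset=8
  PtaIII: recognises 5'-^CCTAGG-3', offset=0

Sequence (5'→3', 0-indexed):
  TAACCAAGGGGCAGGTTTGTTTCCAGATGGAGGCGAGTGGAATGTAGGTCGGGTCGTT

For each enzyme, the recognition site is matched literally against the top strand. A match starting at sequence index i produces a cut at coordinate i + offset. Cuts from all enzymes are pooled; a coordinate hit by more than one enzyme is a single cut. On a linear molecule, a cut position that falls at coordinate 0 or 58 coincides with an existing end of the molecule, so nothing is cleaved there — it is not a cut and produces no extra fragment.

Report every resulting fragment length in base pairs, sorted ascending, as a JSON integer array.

Site scan:
  DwuX GGTCG/3: at [46, 51] ⇒ [49, 54]
  AzqII GTGGAAT/6: at [36] ⇒ [42]
  CdoI CCAGATGG/8: at [22] ⇒ [30]
  PtaIII (CCTAGG, off=0): no sites

All cut coordinates (distinct, sorted): [30, 42, 49, 54]

Fragment lengths:
  [0,30): 30 bp
  [30,42): 12 bp
  [42,49): 7 bp
  [49,54): 5 bp
  [54,58): 4 bp

[4,5,7,12,30]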